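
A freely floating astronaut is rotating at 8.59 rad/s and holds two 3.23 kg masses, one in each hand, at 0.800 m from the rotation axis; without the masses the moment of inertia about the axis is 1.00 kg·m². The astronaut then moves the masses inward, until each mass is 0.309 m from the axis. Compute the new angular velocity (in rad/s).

ω₂ ≈ 27.3 rad/s

With no external torque about the axis, L is conserved: I₁ω₁ = I₂ω₂.
I₁ = 1.00 + 2(3.23)(0.800)² = 5.134 kg·m²; I₂ = 1.00 + 2(3.23)(0.309)² = 1.617 kg·m².
ω₂ = I₁ω₁ / I₂ = (5.134)(8.59 rad/s) / (1.617) = 27.28 rad/s.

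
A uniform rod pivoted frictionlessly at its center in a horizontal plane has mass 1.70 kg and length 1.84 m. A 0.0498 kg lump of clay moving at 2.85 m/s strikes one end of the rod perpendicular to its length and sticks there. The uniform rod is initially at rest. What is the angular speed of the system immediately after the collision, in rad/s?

The axle reaction passes through the pivot and exerts no torque about it; angular momentum about the pivot is conserved through the impact.
I_p = (1/12)(1.70)(1.84)² = 0.4796 kg·m². Taking the sense of the lump of clay's angular momentum as positive, L_{lump} = m v R = (0.0498)(2.85)(1.84/2) = 0.1306 kg·m²/s.
L_i = 0 + 0.1306 = 0.1306 kg·m²/s.
After sticking, I_f = I_p + m R² = 0.4796 + (0.0498)(1.84/2)² = 0.5218 kg·m².
ω_f = L_i / I_f = 0.1306 / 0.5218 = 0.2503 rad/s.

|ω_f| ≈ 0.250 rad/s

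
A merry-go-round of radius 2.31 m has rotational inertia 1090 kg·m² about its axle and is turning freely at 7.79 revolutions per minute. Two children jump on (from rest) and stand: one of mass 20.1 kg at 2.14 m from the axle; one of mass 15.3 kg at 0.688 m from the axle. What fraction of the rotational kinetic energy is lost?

fraction ≈ 0.0835

No external torque acts about the axle; L_before = L_after.
Added inertia Σmr² = (20.1)(2.14)² + (15.3)(0.688)² = 99.29 kg·m²; I_f = 1090 + 99.29 = 1189 kg·m².
ω_f = I_p ω_i / I_f = (1090)(7.79) / 1189 = 7.140 rpm.
KE_i = ½(1090)(0.8158 rad/s)² = 362.7 J; KE_f = ½(1189)(0.7477)² = 332.4 J.
Fraction lost = 0.08349.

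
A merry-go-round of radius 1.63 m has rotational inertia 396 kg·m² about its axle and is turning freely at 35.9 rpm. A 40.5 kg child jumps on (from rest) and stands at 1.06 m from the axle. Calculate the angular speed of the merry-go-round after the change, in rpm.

ω_f ≈ 32.2 rpm

No external torque acts about the axle; L_before = L_after.
Added inertia Σmr² = (40.5)(1.06)² = 45.51 kg·m²; I_f = 396.0 + 45.51 = 441.5 kg·m².
ω_f = I_p ω_i / I_f = (396.0)(35.9) / 441.5 = 32.20 rpm.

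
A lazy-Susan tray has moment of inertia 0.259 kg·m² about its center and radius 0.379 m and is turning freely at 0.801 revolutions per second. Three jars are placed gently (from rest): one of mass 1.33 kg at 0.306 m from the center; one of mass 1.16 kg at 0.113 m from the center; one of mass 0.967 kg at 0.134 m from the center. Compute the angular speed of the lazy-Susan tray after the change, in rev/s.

ω_f ≈ 0.499 rev/s

No external torque acts about the center; L_before = L_after.
Added inertia Σmr² = (1.33)(0.306)² + (1.16)(0.113)² + (0.967)(0.134)² = 0.1567 kg·m²; I_f = 0.2590 + 0.1567 = 0.4157 kg·m².
ω_f = I_p ω_i / I_f = (0.2590)(0.801) / 0.4157 = 0.4990 rev/s.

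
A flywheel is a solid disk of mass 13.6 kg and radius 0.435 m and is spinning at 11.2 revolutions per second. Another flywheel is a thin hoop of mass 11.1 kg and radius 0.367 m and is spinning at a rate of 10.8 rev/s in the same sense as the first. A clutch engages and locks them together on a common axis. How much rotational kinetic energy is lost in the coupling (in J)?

No external torque acts about the common axis, so total angular momentum is conserved.
Moments of inertia: I_A = ½(13.6)(0.435)² = 1.287 kg·m²; I_B = (11.1)(0.367)² = 1.495 kg·m².
Taking A's sense as positive: L = (1.287)(11.2) + (1.495)(10.8) = 30.56 kg·m²·rev/s.
Combined I = 1.287 + 1.495 = 2.782 kg·m².
ω_f = L / I = 30.56 / 2.782 = 10.99 rev/s.
KE_i = ½ΣIω² = 6628 J; KE_f = ½(2.782)(69.02)² = 6626 J.

ΔKE lost ≈ 2.18 J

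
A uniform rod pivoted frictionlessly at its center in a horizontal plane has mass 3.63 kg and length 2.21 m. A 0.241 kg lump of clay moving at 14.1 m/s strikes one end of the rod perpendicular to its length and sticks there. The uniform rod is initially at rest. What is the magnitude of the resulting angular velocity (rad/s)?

|ω_f| ≈ 2.12 rad/s

The axle reaction passes through the pivot and exerts no torque about it; angular momentum about the pivot is conserved through the impact.
I_p = (1/12)(3.63)(2.21)² = 1.477 kg·m². Taking the sense of the lump of clay's angular momentum as positive, L_{lump} = m v R = (0.241)(14.1)(2.21/2) = 3.755 kg·m²/s.
L_i = 0 + 3.755 = 3.755 kg·m²/s.
After sticking, I_f = I_p + m R² = 1.477 + (0.241)(2.21/2)² = 1.772 kg·m².
ω_f = L_i / I_f = 3.755 / 1.772 = 2.119 rad/s.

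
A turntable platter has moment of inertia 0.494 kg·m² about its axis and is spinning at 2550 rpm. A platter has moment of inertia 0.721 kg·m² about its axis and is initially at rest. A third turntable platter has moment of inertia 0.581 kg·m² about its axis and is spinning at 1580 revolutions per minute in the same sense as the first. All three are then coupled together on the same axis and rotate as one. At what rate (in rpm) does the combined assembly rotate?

The coupling torques are internal; angular momentum about the shared axis is conserved.
Taking A's sense as positive: L = (0.4940)(2550) + (0.5810)(1580) = 2178 kg·m²·rpm.
Combined I = 0.4940 + 0.7210 + 0.5810 = 1.796 kg·m².
ω_f = L / I = 2178 / 1.796 = 1213 rpm.

|ω_f| ≈ 1210 rpm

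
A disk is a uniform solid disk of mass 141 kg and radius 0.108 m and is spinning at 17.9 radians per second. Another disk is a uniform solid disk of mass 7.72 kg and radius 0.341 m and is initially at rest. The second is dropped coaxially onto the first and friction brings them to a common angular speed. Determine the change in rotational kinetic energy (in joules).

ΔKE ≈ -46.5 J

The coupling torques are internal; angular momentum about the shared axis is conserved.
Moments of inertia: I_A = ½(141)(0.108)² = 0.8223 kg·m²; I_B = ½(7.72)(0.341)² = 0.4488 kg·m².
Taking A's sense as positive: L = (0.8223)(17.9) = 14.72 kg·m²·rad/s.
Combined I = 0.8223 + 0.4488 = 1.271 kg·m².
ω_f = L / I = 14.72 / 1.271 = 11.58 rad/s.
KE_i = ½ΣIω² = 131.7 J; KE_f = ½(1.271)(11.58)² = 85.22 J.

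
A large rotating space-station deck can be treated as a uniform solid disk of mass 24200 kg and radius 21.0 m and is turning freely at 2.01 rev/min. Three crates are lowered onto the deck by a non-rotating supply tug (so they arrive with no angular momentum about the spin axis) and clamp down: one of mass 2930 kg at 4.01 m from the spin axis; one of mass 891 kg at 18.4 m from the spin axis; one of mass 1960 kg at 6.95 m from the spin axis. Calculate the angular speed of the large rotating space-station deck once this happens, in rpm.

ω_f ≈ 1.86 rpm

The added mass arrives with no angular momentum about the spin axis, and any external torque about the spin axis is negligible, so the system's angular momentum is conserved.
I_p = ½(24200)(21.0)² = 5.336e+06 kg·m².
Added inertia Σmr² = (2930)(4.01)² + (891)(18.4)² + (1960)(6.95)² = 4.434e+05 kg·m²; I_f = 5.336e+06 + 4.434e+05 = 5.780e+06 kg·m².
ω_f = I_p ω_i / I_f = (5.336e+06)(2.01) / 5.780e+06 = 1.856 rpm.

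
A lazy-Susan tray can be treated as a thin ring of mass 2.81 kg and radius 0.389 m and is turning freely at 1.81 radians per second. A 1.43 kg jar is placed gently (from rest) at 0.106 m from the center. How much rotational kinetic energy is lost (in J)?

energy lost ≈ 0.0254 J

No external torque acts about the center; L_before = L_after.
I_p = (2.81)(0.389)² = 0.4252 kg·m².
Added inertia Σmr² = (1.43)(0.106)² = 0.01607 kg·m²; I_f = 0.4252 + 0.01607 = 0.4413 kg·m².
ω_f = I_p ω_i / I_f = (0.4252)(1.81) / 0.4413 = 1.744 rad/s.
KE_i = ½(0.4252)(1.810 rad/s)² = 0.6965 J; KE_f = ½(0.4413)(1.744)² = 0.6712 J.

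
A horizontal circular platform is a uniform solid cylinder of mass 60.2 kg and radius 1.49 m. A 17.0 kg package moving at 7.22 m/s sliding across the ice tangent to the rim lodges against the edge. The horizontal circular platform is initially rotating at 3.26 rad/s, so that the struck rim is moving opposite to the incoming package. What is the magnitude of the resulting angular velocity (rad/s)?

About the central axle the impulsive forces during the collision are internal, so angular momentum about that axis is conserved.
I_p = ½(60.2)(1.49)² = 66.83 kg·m². Taking the sense of the package's angular momentum as positive, L_{package} = m v R = (17.0)(7.22)(1.49) = 182.9 kg·m²/s.
L_i = −I_p ω_p + m v R = −(66.83)(3.26) + 182.9 = -34.97 kg·m²/s.
After sticking, I_f = I_p + m R² = 66.83 + (17.0)(1.49)² = 104.6 kg·m².
ω_f = L_i / I_f = -34.97 / 104.6 = -0.3344 rad/s.

|ω_f| ≈ 0.334 rad/s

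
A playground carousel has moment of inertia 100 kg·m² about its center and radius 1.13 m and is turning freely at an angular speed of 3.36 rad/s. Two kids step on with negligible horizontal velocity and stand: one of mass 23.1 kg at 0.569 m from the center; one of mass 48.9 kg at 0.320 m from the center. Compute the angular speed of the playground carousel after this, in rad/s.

ω_f ≈ 2.99 rad/s

The added mass arrives with no angular momentum about the center, and any external torque about the center is negligible, so the system's angular momentum is conserved.
Added inertia Σmr² = (23.1)(0.569)² + (48.9)(0.320)² = 12.49 kg·m²; I_f = 100.0 + 12.49 = 112.5 kg·m².
ω_f = I_p ω_i / I_f = (100.0)(3.36) / 112.5 = 2.987 rad/s.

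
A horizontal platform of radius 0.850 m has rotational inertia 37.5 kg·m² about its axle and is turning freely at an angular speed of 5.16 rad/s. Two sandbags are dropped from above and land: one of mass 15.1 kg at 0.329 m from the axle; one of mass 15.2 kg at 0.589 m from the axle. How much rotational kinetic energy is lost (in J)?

The added mass arrives with no angular momentum about the axle, and any external torque about the axle is negligible, so the system's angular momentum is conserved.
Added inertia Σmr² = (15.1)(0.329)² + (15.2)(0.589)² = 6.908 kg·m²; I_f = 37.50 + 6.908 = 44.41 kg·m².
ω_f = I_p ω_i / I_f = (37.50)(5.16) / 44.41 = 4.357 rad/s.
KE_i = ½(37.50)(5.160 rad/s)² = 499.2 J; KE_f = ½(44.41)(4.357)² = 421.6 J.

energy lost ≈ 77.7 J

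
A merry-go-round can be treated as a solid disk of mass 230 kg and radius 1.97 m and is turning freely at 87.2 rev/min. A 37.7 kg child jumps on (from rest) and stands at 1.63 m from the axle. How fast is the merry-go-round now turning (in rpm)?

ω_f ≈ 71.2 rpm

No external torque acts about the axle; L_before = L_after.
I_p = ½(230)(1.97)² = 446.3 kg·m².
Added inertia Σmr² = (37.7)(1.63)² = 100.2 kg·m²; I_f = 446.3 + 100.2 = 546.5 kg·m².
ω_f = I_p ω_i / I_f = (446.3)(87.2) / 546.5 = 71.22 rpm.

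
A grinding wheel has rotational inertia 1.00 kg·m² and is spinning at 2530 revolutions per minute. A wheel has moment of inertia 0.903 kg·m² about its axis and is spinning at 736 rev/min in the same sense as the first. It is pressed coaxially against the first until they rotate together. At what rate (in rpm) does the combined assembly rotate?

|ω_f| ≈ 1680 rpm

The coupling torques are internal; angular momentum about the shared axis is conserved.
Taking A's sense as positive: L = (1.000)(2530) + (0.9030)(736) = 3195 kg·m²·rpm.
Combined I = 1.000 + 0.9030 = 1.903 kg·m².
ω_f = L / I = 3195 / 1.903 = 1679 rpm.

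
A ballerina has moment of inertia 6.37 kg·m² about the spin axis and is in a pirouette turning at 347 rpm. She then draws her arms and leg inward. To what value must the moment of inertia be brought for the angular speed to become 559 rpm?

I₂ ≈ 3.95 kg·m²

With no external torque about the axis, L is conserved: I₁ω₁ = I₂ω₂.
I₂ = I₁ω₁ / ω₂ = (6.37)(347) / (559) = 3.954 kg·m².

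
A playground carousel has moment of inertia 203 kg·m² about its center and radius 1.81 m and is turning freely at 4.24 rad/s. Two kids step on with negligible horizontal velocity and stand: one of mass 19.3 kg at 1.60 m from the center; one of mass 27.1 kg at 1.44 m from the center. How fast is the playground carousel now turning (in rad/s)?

No external torque acts about the center; L_before = L_after.
Added inertia Σmr² = (19.3)(1.60)² + (27.1)(1.44)² = 105.6 kg·m²; I_f = 203.0 + 105.6 = 308.6 kg·m².
ω_f = I_p ω_i / I_f = (203.0)(4.24) / 308.6 = 2.789 rad/s.

ω_f ≈ 2.79 rad/s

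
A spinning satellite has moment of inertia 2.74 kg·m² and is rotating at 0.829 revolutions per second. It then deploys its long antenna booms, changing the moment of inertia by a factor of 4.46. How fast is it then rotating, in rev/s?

Angular momentum about the spin axis is conserved since the torque about it is zero.
I₂ = 4.46 × 2.74 = 12.22 kg·m².
ω₂ = I₁ω₁ / I₂ = (2.740)(0.829 rev/s) / (12.22) = 0.1859 rev/s.

ω₂ ≈ 0.186 rev/s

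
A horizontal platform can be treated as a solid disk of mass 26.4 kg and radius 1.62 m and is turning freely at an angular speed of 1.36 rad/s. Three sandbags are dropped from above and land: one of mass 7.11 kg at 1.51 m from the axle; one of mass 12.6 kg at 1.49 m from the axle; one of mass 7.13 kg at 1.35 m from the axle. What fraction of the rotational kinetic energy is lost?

No external torque acts about the axle; L_before = L_after.
I_p = ½(26.4)(1.62)² = 34.64 kg·m².
Added inertia Σmr² = (7.11)(1.51)² + (12.6)(1.49)² + (7.13)(1.35)² = 57.18 kg·m²; I_f = 34.64 + 57.18 = 91.82 kg·m².
ω_f = I_p ω_i / I_f = (34.64)(1.36) / 91.82 = 0.5131 rad/s.
KE_i = ½(34.64)(1.360 rad/s)² = 32.04 J; KE_f = ½(91.82)(0.5131)² = 12.09 J.
Fraction lost = 0.6227.

fraction ≈ 0.623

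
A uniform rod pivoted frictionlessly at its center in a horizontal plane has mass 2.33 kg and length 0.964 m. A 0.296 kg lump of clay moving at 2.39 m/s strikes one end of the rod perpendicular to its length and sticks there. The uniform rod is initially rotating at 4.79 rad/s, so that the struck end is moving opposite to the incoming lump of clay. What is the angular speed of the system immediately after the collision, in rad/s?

The axle reaction passes through the pivot and exerts no torque about it; angular momentum about the pivot is conserved through the impact.
I_p = (1/12)(2.33)(0.964)² = 0.1804 kg·m². Taking the sense of the lump of clay's angular momentum as positive, L_{lump} = m v R = (0.296)(2.39)(0.964/2) = 0.3410 kg·m²/s.
L_i = −I_p ω_p + m v R = −(0.1804)(4.79) + 0.3410 = -0.5233 kg·m²/s.
After sticking, I_f = I_p + m R² = 0.1804 + (0.296)(0.964/2)² = 0.2492 kg·m².
ω_f = L_i / I_f = -0.5233 / 0.2492 = -2.100 rad/s.

|ω_f| ≈ 2.10 rad/s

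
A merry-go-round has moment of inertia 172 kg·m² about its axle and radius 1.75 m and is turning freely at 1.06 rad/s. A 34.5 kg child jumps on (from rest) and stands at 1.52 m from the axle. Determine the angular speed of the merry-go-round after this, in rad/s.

The added mass arrives with no angular momentum about the axle, and any external torque about the axle is negligible, so the system's angular momentum is conserved.
Added inertia Σmr² = (34.5)(1.52)² = 79.71 kg·m²; I_f = 172.0 + 79.71 = 251.7 kg·m².
ω_f = I_p ω_i / I_f = (172.0)(1.06) / 251.7 = 0.7243 rad/s.

ω_f ≈ 0.724 rad/s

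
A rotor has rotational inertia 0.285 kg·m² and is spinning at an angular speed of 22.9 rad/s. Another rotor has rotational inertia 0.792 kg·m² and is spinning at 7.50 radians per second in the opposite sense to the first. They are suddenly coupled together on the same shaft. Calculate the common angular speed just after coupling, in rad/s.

|ω_f| ≈ 0.545 rad/s

The coupling torques are internal; angular momentum about the shared axis is conserved.
Taking A's sense as positive: L = (0.2850)(22.9) − (0.7920)(7.50) = 0.5865 kg·m²·rad/s.
Combined I = 0.2850 + 0.7920 = 1.077 kg·m².
ω_f = L / I = 0.5865 / 1.077 = 0.5446 rad/s.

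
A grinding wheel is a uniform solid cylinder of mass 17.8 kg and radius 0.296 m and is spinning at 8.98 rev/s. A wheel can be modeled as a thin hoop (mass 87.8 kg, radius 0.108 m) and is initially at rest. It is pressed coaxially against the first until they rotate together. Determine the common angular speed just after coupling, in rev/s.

|ω_f| ≈ 3.88 rev/s

No external torque acts about the common axis, so total angular momentum is conserved.
Moments of inertia: I_A = ½(17.8)(0.296)² = 0.7798 kg·m²; I_B = (87.8)(0.108)² = 1.024 kg·m².
Taking A's sense as positive: L = (0.7798)(8.98) = 7.002 kg·m²·rev/s.
Combined I = 0.7798 + 1.024 = 1.804 kg·m².
ω_f = L / I = 7.002 / 1.804 = 3.882 rev/s.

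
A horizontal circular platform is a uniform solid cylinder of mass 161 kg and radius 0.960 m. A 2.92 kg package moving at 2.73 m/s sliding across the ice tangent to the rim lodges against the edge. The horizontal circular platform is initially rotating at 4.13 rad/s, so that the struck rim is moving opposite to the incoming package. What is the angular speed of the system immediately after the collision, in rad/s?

About the central axle the impulsive forces during the collision are internal, so angular momentum about that axis is conserved.
I_p = ½(161)(0.960)² = 74.19 kg·m². Taking the sense of the package's angular momentum as positive, L_{package} = m v R = (2.92)(2.73)(0.960) = 7.653 kg·m²/s.
L_i = −I_p ω_p + m v R = −(74.19)(4.13) + 7.653 = -298.7 kg·m²/s.
After sticking, I_f = I_p + m R² = 74.19 + (2.92)(0.960)² = 76.88 kg·m².
ω_f = L_i / I_f = -298.7 / 76.88 = -3.886 rad/s.

|ω_f| ≈ 3.89 rad/s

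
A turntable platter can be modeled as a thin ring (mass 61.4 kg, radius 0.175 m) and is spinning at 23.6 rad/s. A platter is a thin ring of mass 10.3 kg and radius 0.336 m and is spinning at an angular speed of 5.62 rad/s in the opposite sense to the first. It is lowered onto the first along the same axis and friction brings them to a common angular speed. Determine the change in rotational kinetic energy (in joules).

ΔKE ≈ -307 J

The coupling torques are internal; angular momentum about the shared axis is conserved.
Moments of inertia: I_A = (61.4)(0.175)² = 1.880 kg·m²; I_B = (10.3)(0.336)² = 1.163 kg·m².
Taking A's sense as positive: L = (1.880)(23.6) − (1.163)(5.62) = 37.84 kg·m²·rad/s.
Combined I = 1.880 + 1.163 = 3.043 kg·m².
ω_f = L / I = 37.84 / 3.043 = 12.43 rad/s.
KE_i = ½ΣIω² = 542.0 J; KE_f = ½(3.043)(12.43)² = 235.3 J.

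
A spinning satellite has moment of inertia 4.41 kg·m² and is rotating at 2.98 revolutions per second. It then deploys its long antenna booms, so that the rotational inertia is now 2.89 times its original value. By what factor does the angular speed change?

ω₂/ω₁ ≈ 0.346

With no external torque about the axis, L is conserved: I₁ω₁ = I₂ω₂.
I₂ = 2.89 × 4.41 = 12.74 kg·m².
ω₂/ω₁ = I₁/I₂ = 4.410 / 12.74 = 0.3460.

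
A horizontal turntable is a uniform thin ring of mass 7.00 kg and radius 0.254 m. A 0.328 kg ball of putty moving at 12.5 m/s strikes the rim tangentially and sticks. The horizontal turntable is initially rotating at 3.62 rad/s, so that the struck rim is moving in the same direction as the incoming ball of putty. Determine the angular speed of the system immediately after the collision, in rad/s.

|ω_f| ≈ 5.66 rad/s

The axle reaction passes through the axle and exerts no torque about it; angular momentum about the axle is conserved through the impact.
I_p = (7.00)(0.254)² = 0.4516 kg·m². Taking the sense of the ball of putty's angular momentum as positive, L_{ball} = m v R = (0.328)(12.5)(0.254) = 1.041 kg·m²/s.
L_i = +I_p ω_p + m v R = +(0.4516)(3.62) + 1.041 = 2.676 kg·m²/s.
After sticking, I_f = I_p + m R² = 0.4516 + (0.328)(0.254)² = 0.4728 kg·m².
ω_f = L_i / I_f = 2.676 / 0.4728 = 5.661 rad/s.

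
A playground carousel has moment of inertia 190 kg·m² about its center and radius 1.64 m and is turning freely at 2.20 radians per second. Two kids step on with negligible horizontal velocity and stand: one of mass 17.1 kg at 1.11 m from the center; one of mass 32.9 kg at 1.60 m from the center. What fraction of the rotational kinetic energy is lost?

The added mass arrives with no angular momentum about the center, and any external torque about the center is negligible, so the system's angular momentum is conserved.
Added inertia Σmr² = (17.1)(1.11)² + (32.9)(1.60)² = 105.3 kg·m²; I_f = 190.0 + 105.3 = 295.3 kg·m².
ω_f = I_p ω_i / I_f = (190.0)(2.20) / 295.3 = 1.416 rad/s.
KE_i = ½(190.0)(2.200 rad/s)² = 459.8 J; KE_f = ½(295.3)(1.416)² = 295.8 J.
Fraction lost = 0.3566.

fraction ≈ 0.357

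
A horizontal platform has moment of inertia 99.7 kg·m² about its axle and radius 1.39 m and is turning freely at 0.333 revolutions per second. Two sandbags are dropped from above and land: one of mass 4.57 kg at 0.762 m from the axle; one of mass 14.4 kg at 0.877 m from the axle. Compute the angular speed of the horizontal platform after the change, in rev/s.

The added mass arrives with no angular momentum about the axle, and any external torque about the axle is negligible, so the system's angular momentum is conserved.
Added inertia Σmr² = (4.57)(0.762)² + (14.4)(0.877)² = 13.73 kg·m²; I_f = 99.70 + 13.73 = 113.4 kg·m².
ω_f = I_p ω_i / I_f = (99.70)(0.333) / 113.4 = 0.2927 rev/s.

ω_f ≈ 0.293 rev/s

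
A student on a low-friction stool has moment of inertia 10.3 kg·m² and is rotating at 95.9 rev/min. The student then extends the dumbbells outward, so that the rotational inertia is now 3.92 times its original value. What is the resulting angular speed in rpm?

With no external torque about the axis, L is conserved: I₁ω₁ = I₂ω₂.
I₂ = 3.92 × 10.3 = 40.38 kg·m².
ω₂ = I₁ω₁ / I₂ = (10.30)(95.9 rpm) / (40.38) = 24.46 rpm.

ω₂ ≈ 24.5 rpm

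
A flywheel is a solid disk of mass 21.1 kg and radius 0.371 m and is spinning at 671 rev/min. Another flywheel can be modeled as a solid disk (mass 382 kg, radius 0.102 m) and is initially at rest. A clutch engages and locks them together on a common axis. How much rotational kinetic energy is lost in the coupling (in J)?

The coupling torques are internal; angular momentum about the shared axis is conserved.
Moments of inertia: I_A = ½(21.1)(0.371)² = 1.452 kg·m²; I_B = ½(382)(0.102)² = 1.987 kg·m².
Taking A's sense as positive: L = (1.452)(671) = 974.4 kg·m²·rpm.
Combined I = 1.452 + 1.987 = 3.439 kg·m².
ω_f = L / I = 974.4 / 3.439 = 283.3 rpm.
KE_i = ½ΣIω² = 3585 J; KE_f = ½(3.439)(29.67)² = 1514 J.

ΔKE lost ≈ 2070 J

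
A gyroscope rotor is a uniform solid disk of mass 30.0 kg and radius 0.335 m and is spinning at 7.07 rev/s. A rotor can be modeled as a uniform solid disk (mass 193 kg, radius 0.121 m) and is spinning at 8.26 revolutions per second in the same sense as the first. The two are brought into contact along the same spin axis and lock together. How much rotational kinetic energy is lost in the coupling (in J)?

ΔKE lost ≈ 21.5 J

No external torque acts about the common axis, so total angular momentum is conserved.
Moments of inertia: I_A = ½(30.0)(0.335)² = 1.683 kg·m²; I_B = ½(193)(0.121)² = 1.413 kg·m².
Taking A's sense as positive: L = (1.683)(7.07) + (1.413)(8.26) = 23.57 kg·m²·rev/s.
Combined I = 1.683 + 1.413 = 3.096 kg·m².
ω_f = L / I = 23.57 / 3.096 = 7.613 rev/s.
KE_i = ½ΣIω² = 3564 J; KE_f = ½(3.096)(47.83)² = 3542 J.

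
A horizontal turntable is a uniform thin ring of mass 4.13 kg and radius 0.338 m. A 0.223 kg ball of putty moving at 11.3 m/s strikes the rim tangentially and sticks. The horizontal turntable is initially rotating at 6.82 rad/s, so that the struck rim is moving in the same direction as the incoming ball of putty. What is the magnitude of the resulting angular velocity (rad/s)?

|ω_f| ≈ 8.18 rad/s

About the axle the impulsive forces during the collision are internal, so angular momentum about that axis is conserved.
I_p = (4.13)(0.338)² = 0.4718 kg·m². Taking the sense of the ball of putty's angular momentum as positive, L_{ball} = m v R = (0.223)(11.3)(0.338) = 0.8517 kg·m²/s.
L_i = +I_p ω_p + m v R = +(0.4718)(6.82) + 0.8517 = 4.070 kg·m²/s.
After sticking, I_f = I_p + m R² = 0.4718 + (0.223)(0.338)² = 0.4973 kg·m².
ω_f = L_i / I_f = 4.070 / 0.4973 = 8.183 rad/s.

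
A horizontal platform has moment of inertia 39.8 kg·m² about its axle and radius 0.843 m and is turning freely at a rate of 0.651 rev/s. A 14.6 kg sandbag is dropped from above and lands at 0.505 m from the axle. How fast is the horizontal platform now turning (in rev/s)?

The added mass arrives with no angular momentum about the axle, and any external torque about the axle is negligible, so the system's angular momentum is conserved.
Added inertia Σmr² = (14.6)(0.505)² = 3.723 kg·m²; I_f = 39.80 + 3.723 = 43.52 kg·m².
ω_f = I_p ω_i / I_f = (39.80)(0.651) / 43.52 = 0.5953 rev/s.

ω_f ≈ 0.595 rev/s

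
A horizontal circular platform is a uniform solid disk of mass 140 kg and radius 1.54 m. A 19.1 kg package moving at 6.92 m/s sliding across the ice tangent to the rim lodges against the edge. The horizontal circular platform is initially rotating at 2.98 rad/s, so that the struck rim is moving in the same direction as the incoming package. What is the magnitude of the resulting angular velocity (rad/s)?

|ω_f| ≈ 3.30 rad/s

About the central axle the impulsive forces during the collision are internal, so angular momentum about that axis is conserved.
I_p = ½(140)(1.54)² = 166.0 kg·m². Taking the sense of the package's angular momentum as positive, L_{package} = m v R = (19.1)(6.92)(1.54) = 203.5 kg·m²/s.
L_i = +I_p ω_p + m v R = +(166.0)(2.98) + 203.5 = 698.3 kg·m²/s.
After sticking, I_f = I_p + m R² = 166.0 + (19.1)(1.54)² = 211.3 kg·m².
ω_f = L_i / I_f = 698.3 / 211.3 = 3.304 rad/s.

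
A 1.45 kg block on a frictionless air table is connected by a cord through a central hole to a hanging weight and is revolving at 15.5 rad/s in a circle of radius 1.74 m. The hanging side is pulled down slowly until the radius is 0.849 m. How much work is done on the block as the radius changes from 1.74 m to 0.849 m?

W ≈ 1690 J

No torque about the axis ⇒ m r₁² ω₁ = m r₂² ω₂.
ω₂ = ω₁ (r₁/r₂)² = (15.5)(1.74/0.849)² = 65.11 rad/s.
W = ΔKE = ½m(v₂² − v₁²) = 1688 J.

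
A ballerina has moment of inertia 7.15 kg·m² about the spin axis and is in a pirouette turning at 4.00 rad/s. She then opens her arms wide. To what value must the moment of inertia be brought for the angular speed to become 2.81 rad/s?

With no external torque about the axis, L is conserved: I₁ω₁ = I₂ω₂.
I₂ = I₁ω₁ / ω₂ = (7.15)(4.00) / (2.81) = 10.18 kg·m².

I₂ ≈ 10.2 kg·m²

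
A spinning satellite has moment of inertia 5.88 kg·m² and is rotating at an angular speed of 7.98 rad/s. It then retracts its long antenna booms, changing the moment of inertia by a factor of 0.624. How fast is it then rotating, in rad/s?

ω₂ ≈ 12.8 rad/s

With no external torque about the axis, L is conserved: I₁ω₁ = I₂ω₂.
I₂ = 0.624 × 5.88 = 3.669 kg·m².
ω₂ = I₁ω₁ / I₂ = (5.880)(7.98 rad/s) / (3.669) = 12.79 rad/s.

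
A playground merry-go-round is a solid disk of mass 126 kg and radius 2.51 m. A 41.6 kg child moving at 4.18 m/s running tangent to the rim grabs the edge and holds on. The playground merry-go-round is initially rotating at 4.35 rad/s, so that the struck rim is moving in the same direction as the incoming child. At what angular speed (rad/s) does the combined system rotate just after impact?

The axle reaction passes through the axle and exerts no torque about it; angular momentum about the axle is conserved through the impact.
I_p = ½(126)(2.51)² = 396.9 kg·m². Taking the sense of the child's angular momentum as positive, L_{child} = m v R = (41.6)(4.18)(2.51) = 436.5 kg·m²/s.
L_i = +I_p ω_p + m v R = +(396.9)(4.35) + 436.5 = 2163 kg·m²/s.
After sticking, I_f = I_p + m R² = 396.9 + (41.6)(2.51)² = 659.0 kg·m².
ω_f = L_i / I_f = 2163 / 659.0 = 3.282 rad/s.

|ω_f| ≈ 3.28 rad/s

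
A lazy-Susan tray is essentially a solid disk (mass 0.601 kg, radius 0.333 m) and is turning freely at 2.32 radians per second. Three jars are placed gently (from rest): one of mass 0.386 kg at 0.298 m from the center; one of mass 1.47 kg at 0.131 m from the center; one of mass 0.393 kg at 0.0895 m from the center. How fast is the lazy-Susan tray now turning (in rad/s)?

ω_f ≈ 0.805 rad/s

The added mass arrives with no angular momentum about the center, and any external torque about the center is negligible, so the system's angular momentum is conserved.
I_p = ½(0.601)(0.333)² = 0.03332 kg·m².
Added inertia Σmr² = (0.386)(0.298)² + (1.47)(0.131)² + (0.393)(0.0895)² = 0.06265 kg·m²; I_f = 0.03332 + 0.06265 = 0.09598 kg·m².
ω_f = I_p ω_i / I_f = (0.03332)(2.32) / 0.09598 = 0.8055 rad/s.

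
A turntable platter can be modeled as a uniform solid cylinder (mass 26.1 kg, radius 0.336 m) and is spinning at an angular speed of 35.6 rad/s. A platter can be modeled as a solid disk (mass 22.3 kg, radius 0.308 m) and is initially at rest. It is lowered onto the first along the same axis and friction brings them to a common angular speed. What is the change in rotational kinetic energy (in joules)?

ΔKE ≈ -390 J

No external torque acts about the common axis, so total angular momentum is conserved.
Moments of inertia: I_A = ½(26.1)(0.336)² = 1.473 kg·m²; I_B = ½(22.3)(0.308)² = 1.058 kg·m².
Taking A's sense as positive: L = (1.473)(35.6) = 52.45 kg·m²·rad/s.
Combined I = 1.473 + 1.058 = 2.531 kg·m².
ω_f = L / I = 52.45 / 2.531 = 20.72 rad/s.
KE_i = ½ΣIω² = 933.6 J; KE_f = ½(2.531)(20.72)² = 543.4 J.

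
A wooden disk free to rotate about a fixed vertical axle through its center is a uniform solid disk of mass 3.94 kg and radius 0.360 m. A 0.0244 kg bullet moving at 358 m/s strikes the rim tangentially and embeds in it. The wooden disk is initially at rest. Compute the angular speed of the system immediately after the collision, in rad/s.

|ω_f| ≈ 12.2 rad/s

About the axle the impulsive forces during the collision are internal, so angular momentum about that axis is conserved.
I_p = ½(3.94)(0.360)² = 0.2553 kg·m². Taking the sense of the bullet's angular momentum as positive, L_{bullet} = m v R = (0.0244)(358)(0.360) = 3.145 kg·m²/s.
L_i = 0 + 3.145 = 3.145 kg·m²/s.
After sticking, I_f = I_p + m R² = 0.2553 + (0.0244)(0.360)² = 0.2585 kg·m².
ω_f = L_i / I_f = 3.145 / 0.2585 = 12.17 rad/s.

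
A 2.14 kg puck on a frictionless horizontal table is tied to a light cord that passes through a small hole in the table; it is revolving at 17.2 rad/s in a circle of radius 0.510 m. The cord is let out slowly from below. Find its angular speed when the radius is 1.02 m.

ω₂ ≈ 4.30 rad/s

No torque about the axis ⇒ m r₁² ω₁ = m r₂² ω₂.
ω₂ = ω₁ (r₁/r₂)² = (17.2)(0.510/1.02)² = 4.300 rad/s.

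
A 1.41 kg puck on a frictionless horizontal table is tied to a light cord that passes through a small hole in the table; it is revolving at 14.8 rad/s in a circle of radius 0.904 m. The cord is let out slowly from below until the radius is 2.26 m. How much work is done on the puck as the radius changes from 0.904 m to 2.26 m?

W ≈ -106 J

No torque about the axis ⇒ m r₁² ω₁ = m r₂² ω₂.
ω₂ = ω₁ (r₁/r₂)² = (14.8)(0.904/2.26)² = 2.368 rad/s.
W = ΔKE = ½m(v₂² − v₁²) = -106.0 J.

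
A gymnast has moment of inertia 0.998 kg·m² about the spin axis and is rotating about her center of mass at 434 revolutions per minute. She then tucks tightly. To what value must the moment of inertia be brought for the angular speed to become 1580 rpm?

I₂ ≈ 0.274 kg·m²

Angular momentum about the spin axis is conserved since the torque about it is zero.
I₂ = I₁ω₁ / ω₂ = (0.998)(434) / (1580) = 0.2741 kg·m².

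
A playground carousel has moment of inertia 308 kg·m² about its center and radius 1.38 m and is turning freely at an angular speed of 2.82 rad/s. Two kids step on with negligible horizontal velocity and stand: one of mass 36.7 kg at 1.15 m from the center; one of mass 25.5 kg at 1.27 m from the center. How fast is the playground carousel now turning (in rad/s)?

The added mass arrives with no angular momentum about the center, and any external torque about the center is negligible, so the system's angular momentum is conserved.
Added inertia Σmr² = (36.7)(1.15)² + (25.5)(1.27)² = 89.66 kg·m²; I_f = 308.0 + 89.66 = 397.7 kg·m².
ω_f = I_p ω_i / I_f = (308.0)(2.82) / 397.7 = 2.184 rad/s.

ω_f ≈ 2.18 rad/s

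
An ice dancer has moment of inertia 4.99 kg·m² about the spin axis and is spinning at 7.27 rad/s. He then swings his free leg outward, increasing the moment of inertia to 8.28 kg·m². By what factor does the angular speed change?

No external torque acts about the spin axis, so angular momentum is conserved.
ω₂/ω₁ = I₁/I₂ = 4.990 / 8.280 = 0.6027.

ω₂/ω₁ ≈ 0.603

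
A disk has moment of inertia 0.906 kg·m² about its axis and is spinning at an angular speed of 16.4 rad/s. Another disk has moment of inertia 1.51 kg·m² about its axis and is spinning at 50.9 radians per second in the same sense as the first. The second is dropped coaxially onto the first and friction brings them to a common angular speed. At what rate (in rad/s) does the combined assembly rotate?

|ω_f| ≈ 38.0 rad/s

No external torque acts about the common axis, so total angular momentum is conserved.
Taking A's sense as positive: L = (0.9060)(16.4) + (1.510)(50.9) = 91.72 kg·m²·rad/s.
Combined I = 0.9060 + 1.510 = 2.416 kg·m².
ω_f = L / I = 91.72 / 2.416 = 37.96 rad/s.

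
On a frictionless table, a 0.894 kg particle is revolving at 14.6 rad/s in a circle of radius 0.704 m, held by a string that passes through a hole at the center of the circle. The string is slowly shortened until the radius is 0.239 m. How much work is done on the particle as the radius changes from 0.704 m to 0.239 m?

W ≈ 363 J

The constraining force is radial, so m r² ω about the center is conserved.
ω₂ = ω₁ (r₁/r₂)² = (14.6)(0.704/0.239)² = 126.7 rad/s.
W = ΔKE = ½m(v₂² − v₁²) = 362.5 J.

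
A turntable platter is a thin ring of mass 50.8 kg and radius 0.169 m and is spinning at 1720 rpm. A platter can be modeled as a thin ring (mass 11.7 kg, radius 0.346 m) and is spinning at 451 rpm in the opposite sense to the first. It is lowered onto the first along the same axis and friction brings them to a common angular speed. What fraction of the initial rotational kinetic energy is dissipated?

fraction ≈ 0.734

No external torque acts about the common axis, so total angular momentum is conserved.
Moments of inertia: I_A = (50.8)(0.169)² = 1.451 kg·m²; I_B = (11.7)(0.346)² = 1.401 kg·m².
Taking A's sense as positive: L = (1.451)(1720) − (1.401)(451) = 1864 kg·m²·rpm.
Combined I = 1.451 + 1.401 = 2.852 kg·m².
ω_f = L / I = 1864 / 2.852 = 653.6 rpm.
KE_i = ½ΣIω² = 25100 J; KE_f = ½(2.852)(68.45)² = 6680 J.
Fraction dissipated = (KE_i − KE_f)/KE_i = 0.7338.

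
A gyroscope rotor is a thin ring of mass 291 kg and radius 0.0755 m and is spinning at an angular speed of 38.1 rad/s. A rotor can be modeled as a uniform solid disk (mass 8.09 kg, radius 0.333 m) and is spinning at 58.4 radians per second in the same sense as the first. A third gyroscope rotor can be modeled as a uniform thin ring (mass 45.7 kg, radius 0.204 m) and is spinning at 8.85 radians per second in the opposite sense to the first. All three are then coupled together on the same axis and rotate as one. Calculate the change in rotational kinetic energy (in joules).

No external torque acts about the common axis, so total angular momentum is conserved.
Moments of inertia: I_A = (291)(0.0755)² = 1.659 kg·m²; I_B = ½(8.09)(0.333)² = 0.4485 kg·m²; I_C = (45.7)(0.204)² = 1.902 kg·m².
Taking A's sense as positive: L = (1.659)(38.1) + (0.4485)(58.4) − (1.902)(8.85) = 72.56 kg·m²·rad/s.
Combined I = 1.659 + 0.4485 + 1.902 = 4.009 kg·m².
ω_f = L / I = 72.56 / 4.009 = 18.10 rad/s.
KE_i = ½ΣIω² = 2043 J; KE_f = ½(4.009)(18.10)² = 656.7 J.

ΔKE ≈ -1390 J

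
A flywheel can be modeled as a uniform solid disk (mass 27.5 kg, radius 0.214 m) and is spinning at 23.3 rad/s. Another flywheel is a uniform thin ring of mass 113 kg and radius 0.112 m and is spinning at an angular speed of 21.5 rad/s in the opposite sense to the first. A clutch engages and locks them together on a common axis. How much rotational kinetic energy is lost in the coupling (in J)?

The coupling torques are internal; angular momentum about the shared axis is conserved.
Moments of inertia: I_A = ½(27.5)(0.214)² = 0.6297 kg·m²; I_B = (113)(0.112)² = 1.417 kg·m².
Taking A's sense as positive: L = (0.6297)(23.3) − (1.417)(21.5) = -15.80 kg·m²·rad/s.
Combined I = 0.6297 + 1.417 = 2.047 kg·m².
ω_f = L / I = -15.80 / 2.047 = -7.720 rad/s.
KE_i = ½ΣIω² = 498.5 J; KE_f = ½(2.047)(7.720)² = 61.00 J.

ΔKE lost ≈ 438 J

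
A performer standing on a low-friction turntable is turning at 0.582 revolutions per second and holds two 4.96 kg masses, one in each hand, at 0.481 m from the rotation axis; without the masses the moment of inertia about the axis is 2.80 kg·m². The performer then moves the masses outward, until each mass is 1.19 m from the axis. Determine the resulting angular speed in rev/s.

ω₂ ≈ 0.176 rev/s

No external torque acts about the spin axis, so angular momentum is conserved.
I₁ = 2.80 + 2(4.96)(0.481)² = 5.095 kg·m²; I₂ = 2.80 + 2(4.96)(1.19)² = 16.85 kg·m².
ω₂ = I₁ω₁ / I₂ = (5.095)(0.582 rev/s) / (16.85) = 0.1760 rev/s.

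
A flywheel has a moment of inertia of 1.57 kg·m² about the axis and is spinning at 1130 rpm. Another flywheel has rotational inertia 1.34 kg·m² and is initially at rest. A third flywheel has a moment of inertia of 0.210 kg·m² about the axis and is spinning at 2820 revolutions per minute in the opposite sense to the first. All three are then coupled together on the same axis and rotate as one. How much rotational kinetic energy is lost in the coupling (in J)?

No external torque acts about the common axis, so total angular momentum is conserved.
Taking A's sense as positive: L = (1.570)(1130) − (0.2100)(2820) = 1182 kg·m²·rpm.
Combined I = 1.570 + 1.340 + 0.2100 = 3.120 kg·m².
ω_f = L / I = 1182 / 3.120 = 378.8 rpm.
KE_i = ½ΣIω² = 20150 J; KE_f = ½(3.120)(39.67)² = 2455 J.

ΔKE lost ≈ 17700 J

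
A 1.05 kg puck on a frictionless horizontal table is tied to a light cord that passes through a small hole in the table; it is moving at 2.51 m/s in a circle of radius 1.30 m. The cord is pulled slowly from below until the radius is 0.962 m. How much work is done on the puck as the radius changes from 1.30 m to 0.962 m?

W ≈ 2.73 J

Central (radial) force ⇒ zero torque about the center ⇒ m v r is constant.
v₂ = v₁ r₁ / r₂ = (2.51)(1.30) / (0.962) = 3.392 m/s.
W = ΔKE = ½m(v₂² − v₁²) = 2.733 J.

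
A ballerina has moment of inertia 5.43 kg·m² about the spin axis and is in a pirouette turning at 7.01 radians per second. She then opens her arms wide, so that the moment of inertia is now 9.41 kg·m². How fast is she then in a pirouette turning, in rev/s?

ω₂ ≈ 0.644 rev/s

No external torque acts about the spin axis, so angular momentum is conserved.
ω₂ = I₁ω₁ / I₂ = (5.430)(7.01 rad/s) / (9.410) = 4.045 rad/s = 0.6438 rev/s.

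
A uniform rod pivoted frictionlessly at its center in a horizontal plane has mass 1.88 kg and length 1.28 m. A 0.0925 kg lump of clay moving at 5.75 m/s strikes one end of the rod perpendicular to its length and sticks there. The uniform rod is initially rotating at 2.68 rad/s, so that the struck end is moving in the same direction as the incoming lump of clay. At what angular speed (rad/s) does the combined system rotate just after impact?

|ω_f| ≈ 3.49 rad/s

About the pivot the impulsive forces during the collision are internal, so angular momentum about that axis is conserved.
I_p = (1/12)(1.88)(1.28)² = 0.2567 kg·m². Taking the sense of the lump of clay's angular momentum as positive, L_{lump} = m v R = (0.0925)(5.75)(1.28/2) = 0.3404 kg·m²/s.
L_i = +I_p ω_p + m v R = +(0.2567)(2.68) + 0.3404 = 1.028 kg·m²/s.
After sticking, I_f = I_p + m R² = 0.2567 + (0.0925)(1.28/2)² = 0.2946 kg·m².
ω_f = L_i / I_f = 1.028 / 0.2946 = 3.491 rad/s.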